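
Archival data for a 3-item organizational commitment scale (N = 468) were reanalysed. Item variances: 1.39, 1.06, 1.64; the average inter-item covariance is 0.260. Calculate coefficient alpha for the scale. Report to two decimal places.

Σσᵢ² = 1.39 + 1.06 + 1.64 = 4.09
Sum of the 3 distinct covariances = 3 × 0.260 = 0.780
Var(T) = Σσᵢ² + 2·Σcov = 4.09 + 2 × 0.780 = 5.650
α = (3/2)·(1 − 4.09/5.650) = 0.41

coefficient alpha = 0.41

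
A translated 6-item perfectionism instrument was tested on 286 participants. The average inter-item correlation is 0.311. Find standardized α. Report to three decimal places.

Standardized α = k·r̄ / (1 + (k−1)·r̄) = 6 × 0.311 / (1 + 5 × 0.311)
  = 1.8660 / 2.5550 = 0.730

standardized α = 0.730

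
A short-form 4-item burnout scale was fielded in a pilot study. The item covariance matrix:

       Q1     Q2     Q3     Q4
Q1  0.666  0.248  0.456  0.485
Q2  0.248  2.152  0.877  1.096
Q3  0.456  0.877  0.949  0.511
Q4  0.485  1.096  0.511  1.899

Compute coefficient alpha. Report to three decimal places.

Σσᵢ² = 0.666 + 2.152 + 0.949 + 1.899 = 5.666
Sum of the distinct covariances = 3.673
σ²_total = 5.666 + 2 × 3.673 = 13.012
α = (k/(k−1))·(1 − Σσᵢ²/σ²_total) = (4/3)·(1 − 5.666/13.012) = 0.753

α = 0.753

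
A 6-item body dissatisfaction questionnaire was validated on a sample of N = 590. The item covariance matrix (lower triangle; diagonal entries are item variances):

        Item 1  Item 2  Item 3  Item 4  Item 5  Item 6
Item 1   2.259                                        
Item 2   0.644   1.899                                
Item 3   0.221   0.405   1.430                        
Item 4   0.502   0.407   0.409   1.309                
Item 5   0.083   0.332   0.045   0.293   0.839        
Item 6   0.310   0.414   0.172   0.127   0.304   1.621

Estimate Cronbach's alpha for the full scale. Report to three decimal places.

Cronbach's alpha = 0.599

Σσᵢ² = 2.259 + 1.899 + 1.430 + 1.309 + 0.839 + 1.621 = 9.357
Sum of off-diagonal covariances = 4.668
Var(T) = 9.357 + 2 × 4.668 = 18.693
α = (k/(k−1))·(1 − Σσᵢ²/Var(T)) = (6/5)·(1 − 9.357/18.693) = 0.599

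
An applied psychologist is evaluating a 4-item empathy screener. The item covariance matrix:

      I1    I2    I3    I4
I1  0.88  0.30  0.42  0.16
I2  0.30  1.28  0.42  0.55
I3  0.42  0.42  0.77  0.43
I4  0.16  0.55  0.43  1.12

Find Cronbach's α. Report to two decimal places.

sum of item variances = 0.88 + 1.28 + 0.77 + 1.12 = 4.05
Σ_{i<j} σ_ij = 2.28
σ²_T = 4.05 + 2 × 2.28 = 8.61
α = (k/(k−1))·(1 − sum of item variances/σ²_T) = (4/3)·(1 − 4.05/8.61) = 0.71

Cronbach's α = 0.71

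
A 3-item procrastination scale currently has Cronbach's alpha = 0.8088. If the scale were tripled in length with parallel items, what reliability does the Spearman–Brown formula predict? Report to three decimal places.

predicted reliability = 0.927

Length factor m = 3
α' = m·α / (1 + (m−1)·α)
   = 3 × 0.8088 / (1 + (3 − 1) × 0.8088)
   = 2.4264 / 2.6176 = 0.927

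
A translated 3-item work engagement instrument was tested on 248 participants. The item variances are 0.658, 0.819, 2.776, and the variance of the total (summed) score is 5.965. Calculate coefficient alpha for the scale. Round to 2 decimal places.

ΣVar(i) = 0.658 + 0.819 + 2.776 = 4.253
α = (k/(k−1))·(1 − ΣVar(i)/σ²_T) = (3/2)·(1 − 4.253/5.965) = 0.43

coefficient alpha = 0.43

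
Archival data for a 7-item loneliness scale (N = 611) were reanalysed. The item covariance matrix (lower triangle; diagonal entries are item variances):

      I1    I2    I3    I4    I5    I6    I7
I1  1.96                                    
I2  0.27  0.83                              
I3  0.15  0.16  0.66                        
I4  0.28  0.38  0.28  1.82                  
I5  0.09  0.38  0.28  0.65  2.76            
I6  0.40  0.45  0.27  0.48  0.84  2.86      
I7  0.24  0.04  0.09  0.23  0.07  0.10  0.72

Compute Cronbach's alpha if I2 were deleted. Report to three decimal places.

α = 0.543

Remaining items: I1, I3, I4, I5, I6, I7 (k = 6).
Σσ²ᵢ = 1.96 + 0.66 + 1.82 + 2.76 + 2.86 + 0.72 = 10.78
σ²_total = 10.78 + 2 × 4.45 = 19.68
α (item deleted) = (6/5)·(1 − 10.78/19.68) = 0.543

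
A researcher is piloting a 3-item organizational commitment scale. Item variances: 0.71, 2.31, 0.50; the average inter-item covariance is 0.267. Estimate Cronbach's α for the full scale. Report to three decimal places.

ΣVar(i) = 0.71 + 2.31 + 0.50 = 3.52
Sum of the 3 distinct covariances = 3 × 0.267 = 0.801
σ²_T = ΣVar(i) + 2·Σcov = 3.52 + 2 × 0.801 = 5.122
α = (3/2)·(1 − 3.52/5.122) = 0.469

α = 0.469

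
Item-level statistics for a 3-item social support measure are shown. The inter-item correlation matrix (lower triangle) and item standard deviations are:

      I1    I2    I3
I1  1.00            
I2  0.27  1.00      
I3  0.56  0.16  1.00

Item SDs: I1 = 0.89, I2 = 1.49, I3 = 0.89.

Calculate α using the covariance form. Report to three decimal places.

α = 0.522

Σσ²ᵢ = 0.89² + 1.49² + 0.89² = 3.8043
Covariances σ_ij = r_ij · s_i · s_j:
  σ(I1,I2) = 0.27 × 0.89 × 1.49 = 0.3580
  σ(I1,I3) = 0.56 × 0.89 × 0.89 = 0.4436
  σ(I2,I3) = 0.16 × 1.49 × 0.89 = 0.2122
σ²_T = Σσ²ᵢ + 2·Σσ_ij = 3.8043 + 2 × 1.0138 = 5.8319
α = (3/2)·(1 − 3.8043/5.8319) = 0.522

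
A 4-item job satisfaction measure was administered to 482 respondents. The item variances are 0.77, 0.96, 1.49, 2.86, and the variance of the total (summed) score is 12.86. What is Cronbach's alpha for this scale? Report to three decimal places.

sum of item variances = 0.77 + 0.96 + 1.49 + 2.86 = 6.08
α = (k/(k−1))·(1 − sum of item variances/total variance) = (4/3)·(1 − 6.08/12.86) = 0.703

α = 0.703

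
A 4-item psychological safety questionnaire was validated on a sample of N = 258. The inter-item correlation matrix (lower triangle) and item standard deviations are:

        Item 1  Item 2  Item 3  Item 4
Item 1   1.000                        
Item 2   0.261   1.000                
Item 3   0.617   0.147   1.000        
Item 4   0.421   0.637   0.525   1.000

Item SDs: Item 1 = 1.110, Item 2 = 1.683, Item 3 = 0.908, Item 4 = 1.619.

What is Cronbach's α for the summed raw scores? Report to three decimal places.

α = 0.734

Σσ²ᵢ = 1.110² + 1.683² + 0.908² + 1.619² = 7.5102
Covariances σ_ij = r_ij · s_i · s_j:
  σ(Item 1,Item 2) = 0.261 × 1.110 × 1.683 = 0.4876
  σ(Item 1,Item 3) = 0.617 × 1.110 × 0.908 = 0.6219
  σ(Item 1,Item 4) = 0.421 × 1.110 × 1.619 = 0.7566
  σ(Item 2,Item 3) = 0.147 × 1.683 × 0.908 = 0.2246
  σ(Item 2,Item 4) = 0.637 × 1.683 × 1.619 = 1.7357
  σ(Item 3,Item 4) = 0.525 × 0.908 × 1.619 = 0.7718
σ²_T = Σσ²ᵢ + 2·Σσ_ij = 7.5102 + 2 × 4.5982 = 16.7066
α = (4/3)·(1 − 7.5102/16.7066) = 0.734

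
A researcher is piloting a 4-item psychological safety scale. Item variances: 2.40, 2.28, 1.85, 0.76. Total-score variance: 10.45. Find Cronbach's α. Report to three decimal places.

ΣVar(i) = 2.40 + 2.28 + 1.85 + 0.76 = 7.29
α = (k/(k−1))·(1 − ΣVar(i)/Var(T)) = (4/3)·(1 − 7.29/10.45) = 0.403

α = 0.403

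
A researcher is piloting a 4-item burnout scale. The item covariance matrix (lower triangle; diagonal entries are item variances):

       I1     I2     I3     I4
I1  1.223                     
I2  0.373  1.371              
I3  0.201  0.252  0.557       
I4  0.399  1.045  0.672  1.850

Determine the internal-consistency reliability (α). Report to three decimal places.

α = 0.721

Σσ²ᵢ = 1.223 + 1.371 + 0.557 + 1.850 = 5.001
Σ_{i<j} σ_ij = 2.942
total variance = 5.001 + 2 × 2.942 = 10.885
α = (k/(k−1))·(1 − Σσ²ᵢ/total variance) = (4/3)·(1 − 5.001/10.885) = 0.721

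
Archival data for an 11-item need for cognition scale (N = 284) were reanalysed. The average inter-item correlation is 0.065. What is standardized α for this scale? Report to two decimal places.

Standardized α = k·r̄ / (1 + (k−1)·r̄) = 11 × 0.065 / (1 + 10 × 0.065)
  = 0.7150 / 1.6500 = 0.43

standardized α = 0.43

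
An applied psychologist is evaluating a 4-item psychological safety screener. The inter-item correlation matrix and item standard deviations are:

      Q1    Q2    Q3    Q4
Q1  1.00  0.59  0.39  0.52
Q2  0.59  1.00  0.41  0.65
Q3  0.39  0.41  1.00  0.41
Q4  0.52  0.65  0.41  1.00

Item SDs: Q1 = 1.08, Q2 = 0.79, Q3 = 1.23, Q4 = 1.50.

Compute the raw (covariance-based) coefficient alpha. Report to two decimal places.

Σσ²ᵢ = 1.08² + 0.79² + 1.23² + 1.50² = 5.5534
Covariances σ_ij = r_ij · s_i · s_j:
  σ(Q1,Q2) = 0.59 × 1.08 × 0.79 = 0.5034
  σ(Q1,Q3) = 0.39 × 1.08 × 1.23 = 0.5181
  σ(Q1,Q4) = 0.52 × 1.08 × 1.50 = 0.8424
  σ(Q2,Q3) = 0.41 × 0.79 × 1.23 = 0.3984
  σ(Q2,Q4) = 0.65 × 0.79 × 1.50 = 0.7703
  σ(Q3,Q4) = 0.41 × 1.23 × 1.50 = 0.7564
σ²_T = Σσ²ᵢ + 2·Σσ_ij = 5.5534 + 2 × 3.7890 = 13.1314
α = (4/3)·(1 − 5.5534/13.1314) = 0.77

α = 0.77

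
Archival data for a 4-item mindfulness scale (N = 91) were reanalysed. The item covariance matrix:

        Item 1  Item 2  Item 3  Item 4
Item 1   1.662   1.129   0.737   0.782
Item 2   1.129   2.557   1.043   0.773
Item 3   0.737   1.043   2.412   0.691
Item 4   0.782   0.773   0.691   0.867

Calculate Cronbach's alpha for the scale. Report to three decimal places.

ΣVar(i) = 1.662 + 2.557 + 2.412 + 0.867 = 7.498
Sum of the distinct covariances = 5.155
σ²_T = 7.498 + 2 × 5.155 = 17.808
α = (k/(k−1))·(1 − ΣVar(i)/σ²_T) = (4/3)·(1 − 7.498/17.808) = 0.772

α = 0.772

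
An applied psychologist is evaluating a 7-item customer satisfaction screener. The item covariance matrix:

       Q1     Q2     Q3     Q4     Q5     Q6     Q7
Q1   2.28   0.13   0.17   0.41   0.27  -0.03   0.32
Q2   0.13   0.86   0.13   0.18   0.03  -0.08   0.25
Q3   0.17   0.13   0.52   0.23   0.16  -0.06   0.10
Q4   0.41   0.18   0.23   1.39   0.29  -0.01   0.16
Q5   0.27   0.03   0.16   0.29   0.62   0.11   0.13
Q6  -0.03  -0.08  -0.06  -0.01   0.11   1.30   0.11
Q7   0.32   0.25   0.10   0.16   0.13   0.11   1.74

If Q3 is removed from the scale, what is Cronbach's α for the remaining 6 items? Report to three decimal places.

α = 0.428

Remaining items: Q1, Q2, Q4, Q5, Q6, Q7 (k = 6).
ΣVar(i) = 2.28 + 0.86 + 1.39 + 0.62 + 1.30 + 1.74 = 8.19
σ²_total = 8.19 + 2 × 2.27 = 12.73
α (item deleted) = (6/5)·(1 − 8.19/12.73) = 0.428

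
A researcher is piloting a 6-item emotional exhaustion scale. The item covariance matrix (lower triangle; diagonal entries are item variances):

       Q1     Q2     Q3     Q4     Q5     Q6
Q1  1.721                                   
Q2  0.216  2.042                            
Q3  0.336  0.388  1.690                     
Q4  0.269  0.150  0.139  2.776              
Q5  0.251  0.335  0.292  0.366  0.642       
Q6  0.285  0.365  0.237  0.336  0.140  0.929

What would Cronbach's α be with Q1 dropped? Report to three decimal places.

α = 0.506

Remaining items: Q2, Q3, Q4, Q5, Q6 (k = 5).
Σσ²ᵢ = 2.042 + 1.690 + 2.776 + 0.642 + 0.929 = 8.079
total variance = 8.079 + 2 × 2.748 = 13.575
α (item deleted) = (5/4)·(1 − 8.079/13.575) = 0.506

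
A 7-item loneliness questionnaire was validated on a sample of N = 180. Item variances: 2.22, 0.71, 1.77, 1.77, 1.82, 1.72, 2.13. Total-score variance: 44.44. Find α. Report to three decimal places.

α = 0.848

Σσ²ᵢ = 2.22 + 0.71 + 1.77 + 1.77 + 1.82 + 1.72 + 2.13 = 12.14
α = (k/(k−1))·(1 − Σσ²ᵢ/σ²_T) = (7/6)·(1 − 12.14/44.44) = 0.848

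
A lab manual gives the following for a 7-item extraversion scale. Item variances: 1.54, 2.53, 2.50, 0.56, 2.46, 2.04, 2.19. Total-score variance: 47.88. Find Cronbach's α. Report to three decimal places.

Cronbach's α = 0.830

Σσᵢ² = 1.54 + 2.53 + 2.50 + 0.56 + 2.46 + 2.04 + 2.19 = 13.82
α = (k/(k−1))·(1 − Σσᵢ²/total variance) = (7/6)·(1 − 13.82/47.88) = 0.830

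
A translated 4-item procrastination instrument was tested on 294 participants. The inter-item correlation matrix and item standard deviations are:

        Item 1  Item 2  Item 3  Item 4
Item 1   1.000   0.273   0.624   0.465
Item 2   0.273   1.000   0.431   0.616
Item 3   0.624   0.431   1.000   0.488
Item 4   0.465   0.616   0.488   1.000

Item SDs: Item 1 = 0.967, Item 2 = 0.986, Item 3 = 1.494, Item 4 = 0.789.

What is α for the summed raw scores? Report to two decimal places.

α = 0.77

Σσ²ᵢ = 0.967² + 0.986² + 1.494² + 0.789² = 4.7618
Covariances σ_ij = r_ij · s_i · s_j:
  σ(Item 1,Item 2) = 0.273 × 0.967 × 0.986 = 0.2603
  σ(Item 1,Item 3) = 0.624 × 0.967 × 1.494 = 0.9015
  σ(Item 1,Item 4) = 0.465 × 0.967 × 0.789 = 0.3548
  σ(Item 2,Item 3) = 0.431 × 0.986 × 1.494 = 0.6349
  σ(Item 2,Item 4) = 0.616 × 0.986 × 0.789 = 0.4792
  σ(Item 3,Item 4) = 0.488 × 1.494 × 0.789 = 0.5752
σ²_T = Σσ²ᵢ + 2·Σσ_ij = 4.7618 + 2 × 3.2059 = 11.1736
α = (4/3)·(1 − 4.7618/11.1736) = 0.77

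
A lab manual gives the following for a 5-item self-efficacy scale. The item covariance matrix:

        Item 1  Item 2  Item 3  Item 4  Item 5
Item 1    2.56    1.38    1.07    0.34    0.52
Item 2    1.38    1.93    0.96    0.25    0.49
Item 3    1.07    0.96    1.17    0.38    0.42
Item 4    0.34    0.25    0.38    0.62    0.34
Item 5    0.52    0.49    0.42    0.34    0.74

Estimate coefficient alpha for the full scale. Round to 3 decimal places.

ΣVar(i) = 2.56 + 1.93 + 1.17 + 0.62 + 0.74 = 7.02
Σ_{i<j} σ_ij = 6.15
total variance = 7.02 + 2 × 6.15 = 19.32
α = (k/(k−1))·(1 − ΣVar(i)/total variance) = (5/4)·(1 − 7.02/19.32) = 0.796

coefficient alpha = 0.796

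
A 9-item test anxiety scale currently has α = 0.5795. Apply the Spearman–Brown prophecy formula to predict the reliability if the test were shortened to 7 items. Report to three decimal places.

predicted reliability = 0.517

Length factor m = 7/9 = 0.7778
α' = m·α / (1 − (1−m)·α)
   = 7/9 × 0.5795 / (1 − (1 − 7/9) × 0.5795)
   = 0.4507 / 0.8712 = 0.517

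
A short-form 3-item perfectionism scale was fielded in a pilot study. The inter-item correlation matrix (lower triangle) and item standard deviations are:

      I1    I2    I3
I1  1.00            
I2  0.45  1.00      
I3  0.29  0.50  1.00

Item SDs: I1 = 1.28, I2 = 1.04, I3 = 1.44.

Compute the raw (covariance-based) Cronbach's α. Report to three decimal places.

Σσ²ᵢ = 1.28² + 1.04² + 1.44² = 4.7936
Covariances σ_ij = r_ij · s_i · s_j:
  σ(I1,I2) = 0.45 × 1.28 × 1.04 = 0.5990
  σ(I1,I3) = 0.29 × 1.28 × 1.44 = 0.5345
  σ(I2,I3) = 0.50 × 1.04 × 1.44 = 0.7488
σ²_T = Σσ²ᵢ + 2·Σσ_ij = 4.7936 + 2 × 1.8823 = 8.5582
α = (3/2)·(1 − 4.7936/8.5582) = 0.660

α = 0.660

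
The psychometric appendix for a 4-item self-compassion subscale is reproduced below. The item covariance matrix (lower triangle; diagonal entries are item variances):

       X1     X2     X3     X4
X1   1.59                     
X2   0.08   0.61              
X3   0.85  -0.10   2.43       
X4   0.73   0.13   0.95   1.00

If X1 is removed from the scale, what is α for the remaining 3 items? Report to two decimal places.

α = 0.49

Remaining items: X2, X3, X4 (k = 3).
ΣVar(i) = 0.61 + 2.43 + 1.00 = 4.04
total variance = 4.04 + 2 × 0.98 = 6.00
α (item deleted) = (3/2)·(1 − 4.04/6.00) = 0.49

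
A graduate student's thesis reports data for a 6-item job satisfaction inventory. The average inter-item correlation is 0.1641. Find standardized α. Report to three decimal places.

Standardized α = k·r̄ / (1 + (k−1)·r̄) = 6 × 0.1641 / (1 + 5 × 0.1641)
  = 0.9846 / 1.8205 = 0.541

α = 0.541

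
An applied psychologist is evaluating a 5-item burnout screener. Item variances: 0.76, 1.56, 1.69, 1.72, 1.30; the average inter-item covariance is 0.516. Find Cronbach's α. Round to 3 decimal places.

ΣVar(i) = 0.76 + 1.56 + 1.69 + 1.72 + 1.30 = 7.03
Sum of the 10 distinct covariances = 10 × 0.516 = 5.160
Var(T) = ΣVar(i) + 2·Σcov = 7.03 + 2 × 5.160 = 17.350
α = (5/4)·(1 − 7.03/17.350) = 0.744

Cronbach's α = 0.744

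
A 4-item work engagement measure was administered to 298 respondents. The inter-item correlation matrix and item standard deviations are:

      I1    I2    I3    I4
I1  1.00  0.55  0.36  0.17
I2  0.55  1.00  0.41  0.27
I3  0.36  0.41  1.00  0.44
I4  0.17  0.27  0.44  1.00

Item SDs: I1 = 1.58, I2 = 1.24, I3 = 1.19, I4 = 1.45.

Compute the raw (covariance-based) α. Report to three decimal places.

Σσ²ᵢ = 1.58² + 1.24² + 1.19² + 1.45² = 7.5526
Covariances σ_ij = r_ij · s_i · s_j:
  σ(I1,I2) = 0.55 × 1.58 × 1.24 = 1.0776
  σ(I1,I3) = 0.36 × 1.58 × 1.19 = 0.6769
  σ(I1,I4) = 0.17 × 1.58 × 1.45 = 0.3895
  σ(I2,I3) = 0.41 × 1.24 × 1.19 = 0.6050
  σ(I2,I4) = 0.27 × 1.24 × 1.45 = 0.4855
  σ(I3,I4) = 0.44 × 1.19 × 1.45 = 0.7592
σ²_T = Σσ²ᵢ + 2·Σσ_ij = 7.5526 + 2 × 3.9937 = 15.5400
α = (4/3)·(1 − 7.5526/15.5400) = 0.685

α = 0.685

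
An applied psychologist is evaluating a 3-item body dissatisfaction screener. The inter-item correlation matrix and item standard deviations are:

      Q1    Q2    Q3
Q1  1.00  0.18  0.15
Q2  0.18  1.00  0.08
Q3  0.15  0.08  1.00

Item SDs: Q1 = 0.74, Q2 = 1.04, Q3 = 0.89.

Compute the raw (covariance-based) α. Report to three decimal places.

α = 0.307

Σσ²ᵢ = 0.74² + 1.04² + 0.89² = 2.4213
Covariances σ_ij = r_ij · s_i · s_j:
  σ(Q1,Q2) = 0.18 × 0.74 × 1.04 = 0.1385
  σ(Q1,Q3) = 0.15 × 0.74 × 0.89 = 0.0988
  σ(Q2,Q3) = 0.08 × 1.04 × 0.89 = 0.0740
σ²_T = Σσ²ᵢ + 2·Σσ_ij = 2.4213 + 2 × 0.3113 = 3.0439
α = (3/2)·(1 − 2.4213/3.0439) = 0.307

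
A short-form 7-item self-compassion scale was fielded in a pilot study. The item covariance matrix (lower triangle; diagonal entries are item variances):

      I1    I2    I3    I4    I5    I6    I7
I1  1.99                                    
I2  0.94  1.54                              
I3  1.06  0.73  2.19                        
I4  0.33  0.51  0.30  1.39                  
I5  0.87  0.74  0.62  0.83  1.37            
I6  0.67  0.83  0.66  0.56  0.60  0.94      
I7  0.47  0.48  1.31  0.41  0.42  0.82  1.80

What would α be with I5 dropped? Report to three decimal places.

Remaining items: I1, I2, I3, I4, I6, I7 (k = 6).
ΣVar(i) = 1.99 + 1.54 + 2.19 + 1.39 + 0.94 + 1.80 = 9.85
Var(T) = 9.85 + 2 × 10.08 = 30.01
α (item deleted) = (6/5)·(1 − 9.85/30.01) = 0.806

α = 0.806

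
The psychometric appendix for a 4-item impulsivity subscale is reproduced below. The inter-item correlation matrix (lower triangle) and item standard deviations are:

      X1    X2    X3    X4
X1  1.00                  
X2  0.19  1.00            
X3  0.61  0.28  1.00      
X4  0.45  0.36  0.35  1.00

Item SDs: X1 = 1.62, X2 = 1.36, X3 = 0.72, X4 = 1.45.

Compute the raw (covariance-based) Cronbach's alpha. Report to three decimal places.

Σσ²ᵢ = 1.62² + 1.36² + 0.72² + 1.45² = 7.0949
Covariances σ_ij = r_ij · s_i · s_j:
  σ(X1,X2) = 0.19 × 1.62 × 1.36 = 0.4186
  σ(X1,X3) = 0.61 × 1.62 × 0.72 = 0.7115
  σ(X1,X4) = 0.45 × 1.62 × 1.45 = 1.0571
  σ(X2,X3) = 0.28 × 1.36 × 0.72 = 0.2742
  σ(X2,X4) = 0.36 × 1.36 × 1.45 = 0.7099
  σ(X3,X4) = 0.35 × 0.72 × 1.45 = 0.3654
σ²_T = Σσ²ᵢ + 2·Σσ_ij = 7.0949 + 2 × 3.5367 = 14.1683
α = (4/3)·(1 − 7.0949/14.1683) = 0.666

Cronbach's alpha = 0.666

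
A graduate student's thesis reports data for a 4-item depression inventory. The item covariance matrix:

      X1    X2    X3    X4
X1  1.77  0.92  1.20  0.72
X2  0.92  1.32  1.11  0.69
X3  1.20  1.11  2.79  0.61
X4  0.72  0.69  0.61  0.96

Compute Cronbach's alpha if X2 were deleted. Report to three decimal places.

α = 0.717

Remaining items: X1, X3, X4 (k = 3).
Σσᵢ² = 1.77 + 2.79 + 0.96 = 5.52
σ²_T = 5.52 + 2 × 2.53 = 10.58
α (item deleted) = (3/2)·(1 − 5.52/10.58) = 0.717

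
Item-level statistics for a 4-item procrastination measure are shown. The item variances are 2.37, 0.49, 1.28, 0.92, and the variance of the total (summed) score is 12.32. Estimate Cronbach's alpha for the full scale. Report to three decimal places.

Cronbach's alpha = 0.786

Σσ²ᵢ = 2.37 + 0.49 + 1.28 + 0.92 = 5.06
α = (k/(k−1))·(1 − Σσ²ᵢ/σ²_total) = (4/3)·(1 − 5.06/12.32) = 0.786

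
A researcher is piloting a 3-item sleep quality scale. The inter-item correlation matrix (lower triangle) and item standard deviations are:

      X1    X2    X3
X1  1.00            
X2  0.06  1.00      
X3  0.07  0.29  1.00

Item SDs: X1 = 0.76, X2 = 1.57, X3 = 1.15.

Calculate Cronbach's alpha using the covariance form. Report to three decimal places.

α = 0.347

Σσ²ᵢ = 0.76² + 1.57² + 1.15² = 4.3650
Covariances σ_ij = r_ij · s_i · s_j:
  σ(X1,X2) = 0.06 × 0.76 × 1.57 = 0.0716
  σ(X1,X3) = 0.07 × 0.76 × 1.15 = 0.0612
  σ(X2,X3) = 0.29 × 1.57 × 1.15 = 0.5236
σ²_T = Σσ²ᵢ + 2·Σσ_ij = 4.3650 + 2 × 0.6564 = 5.6778
α = (3/2)·(1 − 4.3650/5.6778) = 0.347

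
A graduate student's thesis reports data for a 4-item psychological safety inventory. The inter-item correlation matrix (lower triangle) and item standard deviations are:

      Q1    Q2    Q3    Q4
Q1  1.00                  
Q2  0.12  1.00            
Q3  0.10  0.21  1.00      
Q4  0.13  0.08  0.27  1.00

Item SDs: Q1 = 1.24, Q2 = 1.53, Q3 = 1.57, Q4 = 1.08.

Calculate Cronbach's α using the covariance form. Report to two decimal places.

Σσ²ᵢ = 1.24² + 1.53² + 1.57² + 1.08² = 7.5098
Covariances σ_ij = r_ij · s_i · s_j:
  σ(Q1,Q2) = 0.12 × 1.24 × 1.53 = 0.2277
  σ(Q1,Q3) = 0.10 × 1.24 × 1.57 = 0.1947
  σ(Q1,Q4) = 0.13 × 1.24 × 1.08 = 0.1741
  σ(Q2,Q3) = 0.21 × 1.53 × 1.57 = 0.5044
  σ(Q2,Q4) = 0.08 × 1.53 × 1.08 = 0.1322
  σ(Q3,Q4) = 0.27 × 1.57 × 1.08 = 0.4578
σ²_T = Σσ²ᵢ + 2·Σσ_ij = 7.5098 + 2 × 1.6909 = 10.8916
α = (4/3)·(1 − 7.5098/10.8916) = 0.41

Cronbach's α = 0.41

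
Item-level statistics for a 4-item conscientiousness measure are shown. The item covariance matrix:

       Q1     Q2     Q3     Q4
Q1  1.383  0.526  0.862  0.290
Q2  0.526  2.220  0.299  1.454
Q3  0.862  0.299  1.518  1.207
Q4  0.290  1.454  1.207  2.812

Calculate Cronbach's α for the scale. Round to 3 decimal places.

α = 0.719

Σσ²ᵢ = 1.383 + 2.220 + 1.518 + 2.812 = 7.933
Sum of the distinct covariances = 4.638
σ²_total = 7.933 + 2 × 4.638 = 17.209
α = (k/(k−1))·(1 − Σσ²ᵢ/σ²_total) = (4/3)·(1 − 7.933/17.209) = 0.719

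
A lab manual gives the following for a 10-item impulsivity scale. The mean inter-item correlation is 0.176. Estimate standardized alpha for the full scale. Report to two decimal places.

Standardized α = k·r̄ / (1 + (k−1)·r̄) = 10 × 0.176 / (1 + 9 × 0.176)
  = 1.7600 / 2.5840 = 0.68

standardized alpha = 0.68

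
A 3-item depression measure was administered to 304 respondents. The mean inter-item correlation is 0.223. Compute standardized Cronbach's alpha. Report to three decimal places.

Standardized α = k·r̄ / (1 + (k−1)·r̄) = 3 × 0.223 / (1 + 2 × 0.223)
  = 0.6690 / 1.4460 = 0.463

standardized Cronbach's alpha = 0.463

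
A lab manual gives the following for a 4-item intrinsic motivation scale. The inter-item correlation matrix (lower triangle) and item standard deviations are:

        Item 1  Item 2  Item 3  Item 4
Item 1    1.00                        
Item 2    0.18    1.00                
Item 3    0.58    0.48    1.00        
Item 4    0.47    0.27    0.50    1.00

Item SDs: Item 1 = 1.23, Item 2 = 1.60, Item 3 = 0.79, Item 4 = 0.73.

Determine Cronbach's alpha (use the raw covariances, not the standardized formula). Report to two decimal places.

Σσ²ᵢ = 1.23² + 1.60² + 0.79² + 0.73² = 5.2299
Covariances σ_ij = r_ij · s_i · s_j:
  σ(Item 1,Item 2) = 0.18 × 1.23 × 1.60 = 0.3542
  σ(Item 1,Item 3) = 0.58 × 1.23 × 0.79 = 0.5636
  σ(Item 1,Item 4) = 0.47 × 1.23 × 0.73 = 0.4220
  σ(Item 2,Item 3) = 0.48 × 1.60 × 0.79 = 0.6067
  σ(Item 2,Item 4) = 0.27 × 1.60 × 0.73 = 0.3154
  σ(Item 3,Item 4) = 0.50 × 0.79 × 0.73 = 0.2883
σ²_T = Σσ²ᵢ + 2·Σσ_ij = 5.2299 + 2 × 2.5502 = 10.3303
α = (4/3)·(1 − 5.2299/10.3303) = 0.66

α = 0.66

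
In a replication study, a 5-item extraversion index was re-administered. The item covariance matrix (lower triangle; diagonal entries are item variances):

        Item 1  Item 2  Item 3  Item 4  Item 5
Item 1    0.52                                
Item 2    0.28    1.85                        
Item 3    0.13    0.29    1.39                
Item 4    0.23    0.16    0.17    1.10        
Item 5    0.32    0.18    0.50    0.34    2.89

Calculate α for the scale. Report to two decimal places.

α = 0.50

Σσᵢ² = 0.52 + 1.85 + 1.39 + 1.10 + 2.89 = 7.75
Σ_{i<j} σ_ij = 2.60
σ²_T = 7.75 + 2 × 2.60 = 12.95
α = (k/(k−1))·(1 − Σσᵢ²/σ²_T) = (5/4)·(1 − 7.75/12.95) = 0.50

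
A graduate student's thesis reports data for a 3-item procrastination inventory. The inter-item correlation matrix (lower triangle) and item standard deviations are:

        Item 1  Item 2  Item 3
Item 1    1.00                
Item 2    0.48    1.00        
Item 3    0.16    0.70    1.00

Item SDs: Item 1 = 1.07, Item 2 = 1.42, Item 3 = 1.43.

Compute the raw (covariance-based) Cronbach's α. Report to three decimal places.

α = 0.719

Σσ²ᵢ = 1.07² + 1.42² + 1.43² = 5.2062
Covariances σ_ij = r_ij · s_i · s_j:
  σ(Item 1,Item 2) = 0.48 × 1.07 × 1.42 = 0.7293
  σ(Item 1,Item 3) = 0.16 × 1.07 × 1.43 = 0.2448
  σ(Item 2,Item 3) = 0.70 × 1.42 × 1.43 = 1.4214
σ²_T = Σσ²ᵢ + 2·Σσ_ij = 5.2062 + 2 × 2.3955 = 9.9972
α = (3/2)·(1 − 5.2062/9.9972) = 0.719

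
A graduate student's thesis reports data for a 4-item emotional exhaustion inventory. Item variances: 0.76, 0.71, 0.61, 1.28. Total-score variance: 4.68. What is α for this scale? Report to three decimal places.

α = 0.376

sum of item variances = 0.76 + 0.71 + 0.61 + 1.28 = 3.36
α = (k/(k−1))·(1 − sum of item variances/total variance) = (4/3)·(1 − 3.36/4.68) = 0.376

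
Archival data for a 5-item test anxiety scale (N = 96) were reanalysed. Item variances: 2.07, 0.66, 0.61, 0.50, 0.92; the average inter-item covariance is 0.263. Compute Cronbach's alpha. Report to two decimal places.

Cronbach's alpha = 0.66

sum of item variances = 2.07 + 0.66 + 0.61 + 0.50 + 0.92 = 4.76
Sum of the 10 distinct covariances = 10 × 0.263 = 2.630
σ²_T = sum of item variances + 2·Σcov = 4.76 + 2 × 2.630 = 10.020
α = (5/4)·(1 − 4.76/10.020) = 0.66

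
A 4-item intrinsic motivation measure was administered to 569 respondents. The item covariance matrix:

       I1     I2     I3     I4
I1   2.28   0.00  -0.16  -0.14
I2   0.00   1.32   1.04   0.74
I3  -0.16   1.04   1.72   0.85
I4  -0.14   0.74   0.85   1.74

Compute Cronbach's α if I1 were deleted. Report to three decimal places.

Remaining items: I2, I3, I4 (k = 3).
Σσᵢ² = 1.32 + 1.72 + 1.74 = 4.78
Var(T) = 4.78 + 2 × 2.63 = 10.04
α (item deleted) = (3/2)·(1 − 4.78/10.04) = 0.786

Cronbach's α = 0.786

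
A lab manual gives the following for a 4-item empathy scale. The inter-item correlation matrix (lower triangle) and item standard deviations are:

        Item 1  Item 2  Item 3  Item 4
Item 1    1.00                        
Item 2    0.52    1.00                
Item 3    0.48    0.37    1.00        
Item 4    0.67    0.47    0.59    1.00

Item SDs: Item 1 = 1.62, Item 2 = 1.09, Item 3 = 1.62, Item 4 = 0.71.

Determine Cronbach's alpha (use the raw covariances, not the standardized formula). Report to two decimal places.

α = 0.76

Σσ²ᵢ = 1.62² + 1.09² + 1.62² + 0.71² = 6.9410
Covariances σ_ij = r_ij · s_i · s_j:
  σ(Item 1,Item 2) = 0.52 × 1.62 × 1.09 = 0.9182
  σ(Item 1,Item 3) = 0.48 × 1.62 × 1.62 = 1.2597
  σ(Item 1,Item 4) = 0.67 × 1.62 × 0.71 = 0.7706
  σ(Item 2,Item 3) = 0.37 × 1.09 × 1.62 = 0.6533
  σ(Item 2,Item 4) = 0.47 × 1.09 × 0.71 = 0.3637
  σ(Item 3,Item 4) = 0.59 × 1.62 × 0.71 = 0.6786
σ²_T = Σσ²ᵢ + 2·Σσ_ij = 6.9410 + 2 × 4.6441 = 16.2292
α = (4/3)·(1 − 6.9410/16.2292) = 0.76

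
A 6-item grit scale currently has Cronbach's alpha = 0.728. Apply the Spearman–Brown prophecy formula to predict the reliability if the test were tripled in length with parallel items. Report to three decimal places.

predicted reliability = 0.889

Length factor m = 3
α' = m·α / (1 + (m−1)·α)
   = 3 × 0.728 / (1 + (3 − 1) × 0.728)
   = 2.1840 / 2.4560 = 0.889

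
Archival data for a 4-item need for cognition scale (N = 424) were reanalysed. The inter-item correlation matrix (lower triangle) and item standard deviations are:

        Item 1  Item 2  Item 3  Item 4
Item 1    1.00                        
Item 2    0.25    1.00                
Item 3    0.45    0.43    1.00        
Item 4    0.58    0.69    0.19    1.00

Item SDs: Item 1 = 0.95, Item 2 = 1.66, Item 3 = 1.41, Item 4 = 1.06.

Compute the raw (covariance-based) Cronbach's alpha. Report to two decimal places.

Σσ²ᵢ = 0.95² + 1.66² + 1.41² + 1.06² = 6.7698
Covariances σ_ij = r_ij · s_i · s_j:
  σ(Item 1,Item 2) = 0.25 × 0.95 × 1.66 = 0.3942
  σ(Item 1,Item 3) = 0.45 × 0.95 × 1.41 = 0.6028
  σ(Item 1,Item 4) = 0.58 × 0.95 × 1.06 = 0.5841
  σ(Item 2,Item 3) = 0.43 × 1.66 × 1.41 = 1.0065
  σ(Item 2,Item 4) = 0.69 × 1.66 × 1.06 = 1.2141
  σ(Item 3,Item 4) = 0.19 × 1.41 × 1.06 = 0.2840
σ²_T = Σσ²ᵢ + 2·Σσ_ij = 6.7698 + 2 × 4.0857 = 14.9412
α = (4/3)·(1 − 6.7698/14.9412) = 0.73

Cronbach's alpha = 0.73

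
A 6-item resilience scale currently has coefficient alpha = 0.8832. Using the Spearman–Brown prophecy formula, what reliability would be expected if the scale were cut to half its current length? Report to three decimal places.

predicted reliability = 0.791

Length factor m = 1/2
α' = m·α / (1 − (1−m)·α)
   = 1/2 × 0.8832 / (1 − (1 − 1/2) × 0.8832)
   = 0.4416 / 0.5584 = 0.791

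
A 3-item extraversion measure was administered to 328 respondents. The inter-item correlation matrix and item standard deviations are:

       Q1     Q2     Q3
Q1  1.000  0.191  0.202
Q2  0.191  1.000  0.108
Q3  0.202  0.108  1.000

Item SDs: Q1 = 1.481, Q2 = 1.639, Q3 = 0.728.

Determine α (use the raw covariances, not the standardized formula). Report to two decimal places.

Σσ²ᵢ = 1.481² + 1.639² + 0.728² = 5.4097
Covariances σ_ij = r_ij · s_i · s_j:
  σ(Q1,Q2) = 0.191 × 1.481 × 1.639 = 0.4636
  σ(Q1,Q3) = 0.202 × 1.481 × 0.728 = 0.2178
  σ(Q2,Q3) = 0.108 × 1.639 × 0.728 = 0.1289
σ²_T = Σσ²ᵢ + 2·Σσ_ij = 5.4097 + 2 × 0.8103 = 7.0303
α = (3/2)·(1 − 5.4097/7.0303) = 0.35

α = 0.35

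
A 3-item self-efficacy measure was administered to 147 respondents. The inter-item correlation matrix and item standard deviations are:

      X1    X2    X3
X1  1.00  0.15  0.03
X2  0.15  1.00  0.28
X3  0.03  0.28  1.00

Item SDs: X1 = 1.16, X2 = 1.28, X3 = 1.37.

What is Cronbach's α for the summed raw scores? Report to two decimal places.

Σσ²ᵢ = 1.16² + 1.28² + 1.37² = 4.8609
Covariances σ_ij = r_ij · s_i · s_j:
  σ(X1,X2) = 0.15 × 1.16 × 1.28 = 0.2227
  σ(X1,X3) = 0.03 × 1.16 × 1.37 = 0.0477
  σ(X2,X3) = 0.28 × 1.28 × 1.37 = 0.4910
σ²_T = Σσ²ᵢ + 2·Σσ_ij = 4.8609 + 2 × 0.7614 = 6.3837
α = (3/2)·(1 − 4.8609/6.3837) = 0.36

α = 0.36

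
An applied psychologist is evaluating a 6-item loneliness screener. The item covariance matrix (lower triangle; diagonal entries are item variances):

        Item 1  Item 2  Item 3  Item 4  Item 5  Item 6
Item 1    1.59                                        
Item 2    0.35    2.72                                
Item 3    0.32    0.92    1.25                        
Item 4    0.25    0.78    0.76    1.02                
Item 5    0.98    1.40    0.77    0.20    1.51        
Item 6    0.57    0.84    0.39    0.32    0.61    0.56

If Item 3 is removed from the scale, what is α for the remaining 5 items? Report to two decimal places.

Remaining items: Item 1, Item 2, Item 4, Item 5, Item 6 (k = 5).
Σσ²ᵢ = 1.59 + 2.72 + 1.02 + 1.51 + 0.56 = 7.40
total variance = 7.40 + 2 × 6.30 = 20.00
α (item deleted) = (5/4)·(1 − 7.40/20.00) = 0.79

α = 0.79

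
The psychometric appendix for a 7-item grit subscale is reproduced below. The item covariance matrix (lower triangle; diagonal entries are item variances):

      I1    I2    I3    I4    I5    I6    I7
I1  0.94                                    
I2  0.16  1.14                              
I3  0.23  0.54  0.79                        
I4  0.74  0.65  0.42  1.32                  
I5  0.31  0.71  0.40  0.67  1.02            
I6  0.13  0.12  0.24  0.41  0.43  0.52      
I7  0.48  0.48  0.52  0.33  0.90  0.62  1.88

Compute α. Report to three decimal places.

Σσ²ᵢ = 0.94 + 1.14 + 0.79 + 1.32 + 1.02 + 0.52 + 1.88 = 7.61
Σ_{i<j} σ_ij = 9.49
σ²_T = 7.61 + 2 × 9.49 = 26.59
α = (k/(k−1))·(1 − Σσ²ᵢ/σ²_T) = (7/6)·(1 − 7.61/26.59) = 0.833

α = 0.833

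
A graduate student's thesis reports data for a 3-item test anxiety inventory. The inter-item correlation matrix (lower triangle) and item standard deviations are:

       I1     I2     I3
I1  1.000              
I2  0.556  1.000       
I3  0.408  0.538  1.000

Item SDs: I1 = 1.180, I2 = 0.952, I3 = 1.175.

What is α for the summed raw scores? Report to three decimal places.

α = 0.740

Σσ²ᵢ = 1.180² + 0.952² + 1.175² = 3.6793
Covariances σ_ij = r_ij · s_i · s_j:
  σ(I1,I2) = 0.556 × 1.180 × 0.952 = 0.6246
  σ(I1,I3) = 0.408 × 1.180 × 1.175 = 0.5657
  σ(I2,I3) = 0.538 × 0.952 × 1.175 = 0.6018
σ²_T = Σσ²ᵢ + 2·Σσ_ij = 3.6793 + 2 × 1.7921 = 7.2635
α = (3/2)·(1 − 3.6793/7.2635) = 0.740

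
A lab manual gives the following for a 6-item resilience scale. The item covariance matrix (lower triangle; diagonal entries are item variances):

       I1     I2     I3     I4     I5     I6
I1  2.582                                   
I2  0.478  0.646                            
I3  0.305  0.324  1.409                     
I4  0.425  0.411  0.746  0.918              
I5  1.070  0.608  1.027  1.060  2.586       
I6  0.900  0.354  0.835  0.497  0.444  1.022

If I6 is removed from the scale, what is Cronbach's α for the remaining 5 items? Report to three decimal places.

Remaining items: I1, I2, I3, I4, I5 (k = 5).
Σσ²ᵢ = 2.582 + 0.646 + 1.409 + 0.918 + 2.586 = 8.141
σ²_T = 8.141 + 2 × 6.454 = 21.049
α (item deleted) = (5/4)·(1 − 8.141/21.049) = 0.767

α = 0.767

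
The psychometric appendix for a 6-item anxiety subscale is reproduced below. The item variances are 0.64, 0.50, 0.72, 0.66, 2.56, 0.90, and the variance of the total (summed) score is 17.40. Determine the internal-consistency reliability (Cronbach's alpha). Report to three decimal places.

Σσᵢ² = 0.64 + 0.50 + 0.72 + 0.66 + 2.56 + 0.90 = 5.98
α = (k/(k−1))·(1 − Σσᵢ²/σ²_T) = (6/5)·(1 − 5.98/17.40) = 0.788

α = 0.788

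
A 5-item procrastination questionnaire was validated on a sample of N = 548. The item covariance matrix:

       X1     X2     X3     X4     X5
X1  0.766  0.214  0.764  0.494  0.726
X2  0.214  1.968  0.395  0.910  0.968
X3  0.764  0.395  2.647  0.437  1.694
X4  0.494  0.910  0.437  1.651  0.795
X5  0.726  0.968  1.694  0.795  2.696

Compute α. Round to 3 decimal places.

α = 0.754

ΣVar(i) = 0.766 + 1.968 + 2.647 + 1.651 + 2.696 = 9.728
Sum of the distinct covariances = 7.397
σ²_T = 9.728 + 2 × 7.397 = 24.522
α = (k/(k−1))·(1 − ΣVar(i)/σ²_T) = (5/4)·(1 − 9.728/24.522) = 0.754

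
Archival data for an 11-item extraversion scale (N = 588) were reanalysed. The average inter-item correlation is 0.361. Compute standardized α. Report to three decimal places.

α = 0.861

Standardized α = k·r̄ / (1 + (k−1)·r̄) = 11 × 0.361 / (1 + 10 × 0.361)
  = 3.9710 / 4.6100 = 0.861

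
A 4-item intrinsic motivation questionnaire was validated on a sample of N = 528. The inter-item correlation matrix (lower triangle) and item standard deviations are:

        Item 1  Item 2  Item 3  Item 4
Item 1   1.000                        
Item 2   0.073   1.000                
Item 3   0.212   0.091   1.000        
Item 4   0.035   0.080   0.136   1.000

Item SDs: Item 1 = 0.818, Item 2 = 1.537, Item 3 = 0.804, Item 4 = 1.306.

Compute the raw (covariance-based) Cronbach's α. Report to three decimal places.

Σσ²ᵢ = 0.818² + 1.537² + 0.804² + 1.306² = 5.3835
Covariances σ_ij = r_ij · s_i · s_j:
  σ(Item 1,Item 2) = 0.073 × 0.818 × 1.537 = 0.0918
  σ(Item 1,Item 3) = 0.212 × 0.818 × 0.804 = 0.1394
  σ(Item 1,Item 4) = 0.035 × 0.818 × 1.306 = 0.0374
  σ(Item 2,Item 3) = 0.091 × 1.537 × 0.804 = 0.1125
  σ(Item 2,Item 4) = 0.080 × 1.537 × 1.306 = 0.1606
  σ(Item 3,Item 4) = 0.136 × 0.804 × 1.306 = 0.1428
σ²_T = Σσ²ᵢ + 2·Σσ_ij = 5.3835 + 2 × 0.6845 = 6.7525
α = (4/3)·(1 − 5.3835/6.7525) = 0.270

Cronbach's α = 0.270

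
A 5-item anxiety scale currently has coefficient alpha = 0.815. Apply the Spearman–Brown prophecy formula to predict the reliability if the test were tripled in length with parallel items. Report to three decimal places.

Length factor m = 3
α' = m·α / (1 + (m−1)·α)
   = 3 × 0.815 / (1 + (3 − 1) × 0.815)
   = 2.4450 / 2.6300 = 0.930

predicted reliability = 0.930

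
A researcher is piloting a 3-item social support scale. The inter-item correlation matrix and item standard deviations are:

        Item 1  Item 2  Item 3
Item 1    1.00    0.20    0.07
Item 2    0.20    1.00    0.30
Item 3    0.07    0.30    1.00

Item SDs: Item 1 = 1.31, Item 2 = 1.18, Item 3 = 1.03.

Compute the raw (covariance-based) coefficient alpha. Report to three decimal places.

Σσ²ᵢ = 1.31² + 1.18² + 1.03² = 4.1694
Covariances σ_ij = r_ij · s_i · s_j:
  σ(Item 1,Item 2) = 0.20 × 1.31 × 1.18 = 0.3092
  σ(Item 1,Item 3) = 0.07 × 1.31 × 1.03 = 0.0945
  σ(Item 2,Item 3) = 0.30 × 1.18 × 1.03 = 0.3646
σ²_T = Σσ²ᵢ + 2·Σσ_ij = 4.1694 + 2 × 0.7683 = 5.7060
α = (3/2)·(1 − 4.1694/5.7060) = 0.404

coefficient alpha = 0.404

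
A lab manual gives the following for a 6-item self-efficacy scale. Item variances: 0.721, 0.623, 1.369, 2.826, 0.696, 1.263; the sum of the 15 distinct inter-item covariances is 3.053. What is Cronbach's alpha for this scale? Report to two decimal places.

Cronbach's alpha = 0.54

sum of item variances = 0.721 + 0.623 + 1.369 + 2.826 + 0.696 + 1.263 = 7.498
Sum of distinct covariances = 3.053
total variance = sum of item variances + 2·Σcov = 7.498 + 2 × 3.053 = 13.604
α = (6/5)·(1 − 7.498/13.604) = 0.54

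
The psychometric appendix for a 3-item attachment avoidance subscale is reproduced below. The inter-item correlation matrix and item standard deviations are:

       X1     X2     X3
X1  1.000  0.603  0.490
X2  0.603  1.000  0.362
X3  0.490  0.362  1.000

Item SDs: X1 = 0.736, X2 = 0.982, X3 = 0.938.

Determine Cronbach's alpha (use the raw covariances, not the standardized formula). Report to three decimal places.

α = 0.722

Σσ²ᵢ = 0.736² + 0.982² + 0.938² = 2.3859
Covariances σ_ij = r_ij · s_i · s_j:
  σ(X1,X2) = 0.603 × 0.736 × 0.982 = 0.4358
  σ(X1,X3) = 0.490 × 0.736 × 0.938 = 0.3383
  σ(X2,X3) = 0.362 × 0.982 × 0.938 = 0.3334
σ²_T = Σσ²ᵢ + 2·Σσ_ij = 2.3859 + 2 × 1.1075 = 4.6009
α = (3/2)·(1 − 2.3859/4.6009) = 0.722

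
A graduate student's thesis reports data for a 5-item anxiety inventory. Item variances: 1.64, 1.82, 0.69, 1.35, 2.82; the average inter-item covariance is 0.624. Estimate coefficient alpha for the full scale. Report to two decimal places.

coefficient alpha = 0.75

Σσᵢ² = 1.64 + 1.82 + 0.69 + 1.35 + 2.82 = 8.32
Sum of the 10 distinct covariances = 10 × 0.624 = 6.240
σ²_T = Σσᵢ² + 2·Σcov = 8.32 + 2 × 6.240 = 20.800
α = (5/4)·(1 − 8.32/20.800) = 0.75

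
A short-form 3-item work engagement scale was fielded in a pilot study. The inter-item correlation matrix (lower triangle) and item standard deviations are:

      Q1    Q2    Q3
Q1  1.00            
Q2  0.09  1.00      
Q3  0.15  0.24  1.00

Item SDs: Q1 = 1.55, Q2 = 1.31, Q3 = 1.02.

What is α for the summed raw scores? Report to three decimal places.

Σσ²ᵢ = 1.55² + 1.31² + 1.02² = 5.1590
Covariances σ_ij = r_ij · s_i · s_j:
  σ(Q1,Q2) = 0.09 × 1.55 × 1.31 = 0.1827
  σ(Q1,Q3) = 0.15 × 1.55 × 1.02 = 0.2371
  σ(Q2,Q3) = 0.24 × 1.31 × 1.02 = 0.3207
σ²_T = Σσ²ᵢ + 2·Σσ_ij = 5.1590 + 2 × 0.7405 = 6.6400
α = (3/2)·(1 − 5.1590/6.6400) = 0.335

α = 0.335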